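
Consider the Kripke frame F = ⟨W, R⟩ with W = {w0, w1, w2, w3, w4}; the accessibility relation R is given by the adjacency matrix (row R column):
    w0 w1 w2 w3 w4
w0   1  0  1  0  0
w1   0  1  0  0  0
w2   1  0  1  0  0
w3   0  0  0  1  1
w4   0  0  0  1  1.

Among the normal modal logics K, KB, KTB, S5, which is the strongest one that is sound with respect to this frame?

Symmetric (axiom B): yes — every pair in R has its reverse in R.
Reflexive (axiom T): yes — every world is R-related to itself.
Euclidean (axiom 5): yes — any two successors of a common world are R-related.
So F validates K, KB, KTB, S5. The strongest is S5.

S5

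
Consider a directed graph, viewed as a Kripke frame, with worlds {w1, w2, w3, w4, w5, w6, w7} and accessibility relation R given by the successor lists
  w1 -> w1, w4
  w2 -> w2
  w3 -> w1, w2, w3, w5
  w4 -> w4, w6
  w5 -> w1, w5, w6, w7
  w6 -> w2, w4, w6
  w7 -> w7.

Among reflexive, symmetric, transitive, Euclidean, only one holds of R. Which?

Reflexive: yes — every world is R-related to itself.
Symmetric: no — w1 R w4 but not w4 R w1.
Transitive: no — w1 R w4 and w4 R w6, but not w1 R w6.
Euclidean: no — w3 R w1 and w3 R w2, but not w1 R w2.
Only reflexive holds.

reflexive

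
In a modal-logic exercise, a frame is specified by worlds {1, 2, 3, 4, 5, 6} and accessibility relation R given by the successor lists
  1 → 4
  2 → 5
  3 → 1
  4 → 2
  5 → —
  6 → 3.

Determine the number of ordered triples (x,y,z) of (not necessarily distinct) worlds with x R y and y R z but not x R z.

4

Enumerating: (1,4,2), (3,1,4), (4,2,5), (6,3,1).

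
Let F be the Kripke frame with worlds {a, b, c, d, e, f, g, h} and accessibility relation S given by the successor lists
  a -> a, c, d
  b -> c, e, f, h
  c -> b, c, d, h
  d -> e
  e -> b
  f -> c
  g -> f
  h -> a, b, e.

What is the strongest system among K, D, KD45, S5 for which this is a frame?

Serial (axiom D): yes — every world has a successor (e.g. a S a).
Euclidean (axiom 5): no — a S d and a S c, but not d S c.
Transitive (axiom 4): no — a S c and c S b, but not a S b.
Reflexive (axiom T): no — b is not related to itself.
So F validates K, D; KD45 would additionally require S to be Euclidean and transitive. The strongest is D.

D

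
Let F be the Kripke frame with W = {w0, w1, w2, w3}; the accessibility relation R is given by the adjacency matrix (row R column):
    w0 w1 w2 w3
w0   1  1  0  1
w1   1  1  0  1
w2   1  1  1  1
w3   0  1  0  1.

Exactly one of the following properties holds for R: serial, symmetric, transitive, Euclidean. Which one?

Serial: yes — every world has a successor (e.g. w0 R w0).
Symmetric: no — w0 R w3 but not w3 R w0.
Transitive: no — w3 R w1 and w1 R w0, but not w3 R w0.
Euclidean: no — w1 R w3 and w1 R w0, but not w3 R w0.
Only serial holds.

serial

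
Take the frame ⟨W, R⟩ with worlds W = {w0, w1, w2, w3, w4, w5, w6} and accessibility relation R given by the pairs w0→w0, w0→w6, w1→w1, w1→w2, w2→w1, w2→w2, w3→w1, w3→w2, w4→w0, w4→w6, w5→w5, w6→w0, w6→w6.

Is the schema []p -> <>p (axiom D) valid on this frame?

The schema D characterises exactly the serial frames.
Serial: yes — every world has a successor (e.g. w0 R w0).

Yes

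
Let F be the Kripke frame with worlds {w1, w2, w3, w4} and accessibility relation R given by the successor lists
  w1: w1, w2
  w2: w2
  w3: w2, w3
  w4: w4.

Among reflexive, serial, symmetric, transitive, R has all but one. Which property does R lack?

symmetric

Reflexive: yes — every world is R-related to itself.
Serial: yes — every world has a successor (e.g. w1 R w1).
Symmetric: no — w1 R w2 but not w2 R w1.
Transitive: yes — every two-step R-path is closed by a direct edge.
Only symmetric fails.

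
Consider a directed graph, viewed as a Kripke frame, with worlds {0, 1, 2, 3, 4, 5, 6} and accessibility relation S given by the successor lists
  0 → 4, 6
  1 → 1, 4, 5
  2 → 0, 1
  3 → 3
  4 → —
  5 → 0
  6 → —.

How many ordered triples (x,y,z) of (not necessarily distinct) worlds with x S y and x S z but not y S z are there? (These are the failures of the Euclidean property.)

Enumerating: (0,4,4), (0,4,6), (0,6,4), (0,6,6), (1,4,1), (1,4,4), (1,4,5), (1,5,1), (1,5,4), (1,5,5), (2,0,0), (2,0,1), (2,1,0), (5,0,0).

14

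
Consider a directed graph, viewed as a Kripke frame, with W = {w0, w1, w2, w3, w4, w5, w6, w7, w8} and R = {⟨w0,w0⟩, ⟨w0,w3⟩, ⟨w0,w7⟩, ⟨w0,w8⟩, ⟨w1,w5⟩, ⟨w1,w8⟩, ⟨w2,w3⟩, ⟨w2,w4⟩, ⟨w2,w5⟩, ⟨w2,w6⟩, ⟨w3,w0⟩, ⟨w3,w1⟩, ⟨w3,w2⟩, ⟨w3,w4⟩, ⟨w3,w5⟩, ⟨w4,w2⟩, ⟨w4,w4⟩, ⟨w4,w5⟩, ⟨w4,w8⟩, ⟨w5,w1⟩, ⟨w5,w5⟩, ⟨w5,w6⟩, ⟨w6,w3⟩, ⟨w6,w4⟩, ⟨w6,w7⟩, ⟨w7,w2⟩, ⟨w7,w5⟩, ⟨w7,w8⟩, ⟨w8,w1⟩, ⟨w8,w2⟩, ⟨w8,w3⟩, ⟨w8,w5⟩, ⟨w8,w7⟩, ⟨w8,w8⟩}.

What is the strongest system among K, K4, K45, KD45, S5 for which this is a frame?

K

Transitive (axiom 4): no — w0 R w3 and w3 R w1, but not w0 R w1.
Euclidean (axiom 5): no — w0 R w3 and w0 R w7, but not w3 R w7.
Serial (axiom D): yes — every world has a successor (e.g. w0 R w0).
Reflexive (axiom T): no — w1 is not related to itself.
So F validates K; K4 would additionally require R to be transitive. The strongest is K.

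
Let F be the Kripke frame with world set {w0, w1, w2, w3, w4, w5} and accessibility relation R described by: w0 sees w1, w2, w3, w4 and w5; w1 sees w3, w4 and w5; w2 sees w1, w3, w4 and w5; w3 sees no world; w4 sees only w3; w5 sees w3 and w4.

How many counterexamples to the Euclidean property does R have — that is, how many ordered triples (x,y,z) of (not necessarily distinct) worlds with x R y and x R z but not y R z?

35

Enumerating: (w0,w1,w1), (w0,w1,w2), (w0,w2,w2), (w0,w3,w1), (w0,w3,w2), (w0,w3,w3), (w0,w3,w4), (w0,w3,w5), (w0,w4,w1), (w0,w4,w2), (w0,w4,w4), (w0,w4,w5), … and 23 more.
Total: 35.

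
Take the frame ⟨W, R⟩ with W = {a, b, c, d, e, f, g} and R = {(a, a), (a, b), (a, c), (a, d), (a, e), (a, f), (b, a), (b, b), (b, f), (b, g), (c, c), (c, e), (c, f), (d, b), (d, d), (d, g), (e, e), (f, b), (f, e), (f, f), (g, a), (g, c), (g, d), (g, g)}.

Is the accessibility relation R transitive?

Transitive: no — a R b and b R g, but not a R g.

No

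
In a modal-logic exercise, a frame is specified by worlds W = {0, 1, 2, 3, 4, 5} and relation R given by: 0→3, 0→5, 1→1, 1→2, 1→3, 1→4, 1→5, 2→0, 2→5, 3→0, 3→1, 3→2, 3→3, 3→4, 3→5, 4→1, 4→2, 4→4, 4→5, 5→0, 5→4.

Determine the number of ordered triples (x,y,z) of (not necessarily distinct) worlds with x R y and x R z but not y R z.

Enumerating: (0,5,3), (0,5,5), (1,2,1), (1,2,2), (1,2,3), (1,2,4), (1,4,3), (1,5,1), (1,5,2), (1,5,3), (1,5,5), (2,0,0), … and 25 more.
Total: 37.

37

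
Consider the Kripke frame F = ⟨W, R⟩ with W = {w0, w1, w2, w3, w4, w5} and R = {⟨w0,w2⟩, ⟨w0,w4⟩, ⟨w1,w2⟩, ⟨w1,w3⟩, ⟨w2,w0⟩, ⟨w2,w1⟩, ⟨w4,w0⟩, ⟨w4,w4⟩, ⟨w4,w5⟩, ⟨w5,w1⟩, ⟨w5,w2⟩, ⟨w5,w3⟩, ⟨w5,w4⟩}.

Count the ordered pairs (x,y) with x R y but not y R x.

4

Enumerating: (w1,w3), (w5,w1), (w5,w2), (w5,w3).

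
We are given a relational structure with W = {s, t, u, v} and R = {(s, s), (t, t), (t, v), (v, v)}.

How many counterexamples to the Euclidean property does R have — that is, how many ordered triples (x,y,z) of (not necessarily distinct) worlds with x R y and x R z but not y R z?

Enumerating: (t,v,t).

1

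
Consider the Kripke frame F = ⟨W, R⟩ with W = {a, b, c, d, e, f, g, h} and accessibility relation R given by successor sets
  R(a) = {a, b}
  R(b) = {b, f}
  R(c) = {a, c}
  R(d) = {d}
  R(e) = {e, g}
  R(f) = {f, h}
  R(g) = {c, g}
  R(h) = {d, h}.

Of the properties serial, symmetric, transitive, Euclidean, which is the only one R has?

serial

Serial: yes — every world has a successor (e.g. a R a).
Symmetric: no — a R b but not b R a.
Transitive: no — a R b and b R f, but not a R f.
Euclidean: no — a R b and a R a, but not b R a.
Only serial holds.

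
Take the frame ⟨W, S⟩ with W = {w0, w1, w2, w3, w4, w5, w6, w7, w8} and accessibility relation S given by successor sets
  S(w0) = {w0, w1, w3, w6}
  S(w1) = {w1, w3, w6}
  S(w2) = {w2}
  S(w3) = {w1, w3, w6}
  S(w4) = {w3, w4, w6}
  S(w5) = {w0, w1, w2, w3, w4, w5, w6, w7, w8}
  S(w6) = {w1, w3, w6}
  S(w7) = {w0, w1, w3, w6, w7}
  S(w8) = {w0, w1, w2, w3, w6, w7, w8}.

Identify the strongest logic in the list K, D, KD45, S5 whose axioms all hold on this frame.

Serial (axiom D): yes — every world has a successor (e.g. w0 S w0).
Euclidean (axiom 5): no — w5 S w0 and w5 S w2, but not w0 S w2.
Transitive (axiom 4): no — w4 S w3 and w3 S w1, but not w4 S w1.
Reflexive (axiom T): yes — every world is S-related to itself.
So F validates K, D; KD45 would additionally require S to be Euclidean and transitive. The strongest is D.

D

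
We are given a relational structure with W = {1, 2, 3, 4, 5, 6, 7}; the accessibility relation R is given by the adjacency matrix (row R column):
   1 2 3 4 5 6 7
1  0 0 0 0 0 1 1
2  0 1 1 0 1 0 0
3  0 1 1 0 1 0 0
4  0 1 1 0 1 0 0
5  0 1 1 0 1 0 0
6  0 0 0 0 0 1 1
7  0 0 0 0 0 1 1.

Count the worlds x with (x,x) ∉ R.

Enumerating: 1, 4.

2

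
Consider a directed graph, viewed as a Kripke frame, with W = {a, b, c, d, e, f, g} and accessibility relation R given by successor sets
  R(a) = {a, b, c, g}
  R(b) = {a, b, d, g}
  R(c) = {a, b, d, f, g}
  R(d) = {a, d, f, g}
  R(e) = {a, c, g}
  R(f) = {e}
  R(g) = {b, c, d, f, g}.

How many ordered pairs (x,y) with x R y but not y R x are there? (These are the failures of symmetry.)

Enumerating: (a,g), (b,d), (c,b), (c,d), (c,f), (d,a), (d,f), (e,a), (e,c), (e,g), (f,e), (g,f).

12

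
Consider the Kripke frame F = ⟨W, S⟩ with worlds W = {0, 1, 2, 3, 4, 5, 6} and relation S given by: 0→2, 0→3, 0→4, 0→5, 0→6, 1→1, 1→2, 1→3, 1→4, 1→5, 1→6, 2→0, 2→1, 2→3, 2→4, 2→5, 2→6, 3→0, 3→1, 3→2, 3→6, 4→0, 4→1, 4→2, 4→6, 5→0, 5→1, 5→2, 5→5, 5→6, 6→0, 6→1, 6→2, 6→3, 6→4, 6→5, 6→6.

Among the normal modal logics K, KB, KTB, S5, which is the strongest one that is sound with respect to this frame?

KB

Symmetric (axiom B): yes — every pair in S has its reverse in S.
Reflexive (axiom T): no — 0 is not related to itself.
Euclidean (axiom 5): no — 0 S 3 and 0 S 4, but not 3 S 4.
So F validates K, KB; KTB would additionally require S to be reflexive. The strongest is KB.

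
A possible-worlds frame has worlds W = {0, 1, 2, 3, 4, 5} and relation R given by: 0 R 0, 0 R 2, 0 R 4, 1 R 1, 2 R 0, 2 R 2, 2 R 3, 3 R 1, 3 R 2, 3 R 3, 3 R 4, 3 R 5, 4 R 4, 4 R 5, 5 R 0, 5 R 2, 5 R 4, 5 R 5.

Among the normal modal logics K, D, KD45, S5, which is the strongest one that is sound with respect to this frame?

Serial (axiom D): yes — every world has a successor (e.g. 0 R 0).
Euclidean (axiom 5): no — 0 R 2 and 0 R 4, but not 2 R 4.
Transitive (axiom 4): no — 0 R 2 and 2 R 3, but not 0 R 3.
Reflexive (axiom T): yes — every world is R-related to itself.
So F validates K, D; KD45 would additionally require R to be Euclidean and transitive. The strongest is D.

D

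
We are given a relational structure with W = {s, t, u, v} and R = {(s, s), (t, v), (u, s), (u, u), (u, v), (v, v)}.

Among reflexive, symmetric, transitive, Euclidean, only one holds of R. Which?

transitive

Reflexive: no — t is not related to itself.
Symmetric: no — t R v but not v R t.
Transitive: yes — every two-step R-path is closed by a direct edge.
Euclidean: no — u R s and u R v, but not s R v.
Only transitive holds.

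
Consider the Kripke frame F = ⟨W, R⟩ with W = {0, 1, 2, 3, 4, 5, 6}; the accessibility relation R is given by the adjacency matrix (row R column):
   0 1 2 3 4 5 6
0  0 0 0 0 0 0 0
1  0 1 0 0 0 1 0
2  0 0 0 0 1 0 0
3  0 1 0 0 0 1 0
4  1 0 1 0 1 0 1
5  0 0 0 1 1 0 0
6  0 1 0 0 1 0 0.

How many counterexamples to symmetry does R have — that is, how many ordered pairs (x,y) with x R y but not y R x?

Enumerating: (1,5), (3,1), (4,0), (5,4), (6,1).

5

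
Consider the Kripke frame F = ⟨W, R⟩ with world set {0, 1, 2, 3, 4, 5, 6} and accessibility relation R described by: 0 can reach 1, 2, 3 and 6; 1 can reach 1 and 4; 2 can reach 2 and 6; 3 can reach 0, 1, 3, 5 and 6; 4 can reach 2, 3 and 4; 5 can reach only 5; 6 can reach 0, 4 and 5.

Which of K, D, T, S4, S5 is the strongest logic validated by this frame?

D

Serial (axiom D): yes — every world has a successor (e.g. 0 R 1).
Reflexive (axiom T): no — 0 is not related to itself.
Transitive (axiom 4): no — 0 R 1 and 1 R 4, but not 0 R 4.
Euclidean (axiom 5): no — 0 R 1 and 0 R 2, but not 1 R 2.
So F validates K, D; T would additionally require R to be reflexive. The strongest is D.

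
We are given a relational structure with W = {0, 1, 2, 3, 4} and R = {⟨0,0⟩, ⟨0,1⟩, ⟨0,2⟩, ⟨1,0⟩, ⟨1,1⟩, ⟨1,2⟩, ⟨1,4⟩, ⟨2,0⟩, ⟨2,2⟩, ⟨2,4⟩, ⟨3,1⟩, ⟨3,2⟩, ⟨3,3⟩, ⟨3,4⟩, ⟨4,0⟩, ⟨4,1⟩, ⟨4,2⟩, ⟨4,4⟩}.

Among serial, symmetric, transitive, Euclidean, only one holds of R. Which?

Serial: yes — every world has a successor (e.g. 0 R 0).
Symmetric: no — 1 R 2 but not 2 R 1.
Transitive: no — 0 R 1 and 1 R 4, but not 0 R 4.
Euclidean: no — 0 R 2 and 0 R 1, but not 2 R 1.
Only serial holds.

serial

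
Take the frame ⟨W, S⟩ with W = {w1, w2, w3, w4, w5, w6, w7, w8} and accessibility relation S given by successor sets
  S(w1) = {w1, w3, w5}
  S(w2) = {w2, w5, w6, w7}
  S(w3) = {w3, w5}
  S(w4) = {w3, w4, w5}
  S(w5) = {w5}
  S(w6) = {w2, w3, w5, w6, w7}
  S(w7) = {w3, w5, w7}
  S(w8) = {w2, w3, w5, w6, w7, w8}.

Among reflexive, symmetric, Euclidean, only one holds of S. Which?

Reflexive: yes — every world is S-related to itself.
Symmetric: no — w1 S w3 but not w3 S w1.
Euclidean: no — w1 S w5 and w1 S w3, but not w5 S w3.
Only reflexive holds.

reflexive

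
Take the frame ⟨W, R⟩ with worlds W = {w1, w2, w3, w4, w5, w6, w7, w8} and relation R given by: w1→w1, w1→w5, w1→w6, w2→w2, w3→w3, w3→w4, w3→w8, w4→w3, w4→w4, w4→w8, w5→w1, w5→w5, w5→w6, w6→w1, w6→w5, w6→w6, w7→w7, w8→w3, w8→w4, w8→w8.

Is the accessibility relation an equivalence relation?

Reflexive: yes — every world is R-related to itself.
Symmetric: yes — every pair in R has its reverse in R.
Transitive: yes — every two-step R-path is closed by a direct edge.
So R is an equivalence relation.

Yes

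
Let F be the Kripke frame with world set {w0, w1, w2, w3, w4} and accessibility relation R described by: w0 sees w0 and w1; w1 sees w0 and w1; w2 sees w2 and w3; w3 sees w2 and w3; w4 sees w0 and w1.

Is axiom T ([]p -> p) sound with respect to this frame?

By correspondence theory, T is valid on a frame iff R is reflexive.
Reflexive: no — w4 is not related to itself.

No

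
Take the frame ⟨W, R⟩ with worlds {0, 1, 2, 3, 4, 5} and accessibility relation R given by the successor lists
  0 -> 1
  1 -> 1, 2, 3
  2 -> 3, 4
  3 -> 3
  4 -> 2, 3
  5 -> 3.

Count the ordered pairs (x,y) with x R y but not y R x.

6

Enumerating: (0,1), (1,2), (1,3), (2,3), (4,3), (5,3).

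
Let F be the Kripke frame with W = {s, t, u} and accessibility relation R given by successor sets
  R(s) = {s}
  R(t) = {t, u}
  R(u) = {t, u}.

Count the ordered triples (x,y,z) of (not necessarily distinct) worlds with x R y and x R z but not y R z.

R is Euclidean; there are no such tuples.

0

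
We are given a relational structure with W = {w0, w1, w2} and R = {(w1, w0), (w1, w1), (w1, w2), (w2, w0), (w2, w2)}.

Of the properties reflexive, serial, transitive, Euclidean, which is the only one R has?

Reflexive: no — w0 is not related to itself.
Serial: no — w0 has no R-successor.
Transitive: yes — every two-step R-path is closed by a direct edge.
Euclidean: no — w1 R w0 and w1 R w2, but not w0 R w2.
Only transitive holds.

transitive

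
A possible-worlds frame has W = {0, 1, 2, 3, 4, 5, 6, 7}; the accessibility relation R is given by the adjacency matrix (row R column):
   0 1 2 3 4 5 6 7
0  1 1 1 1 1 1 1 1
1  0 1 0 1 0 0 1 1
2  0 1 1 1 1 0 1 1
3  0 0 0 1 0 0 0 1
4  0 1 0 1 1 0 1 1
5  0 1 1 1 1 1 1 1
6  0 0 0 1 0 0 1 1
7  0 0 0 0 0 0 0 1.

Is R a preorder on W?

Reflexive: yes — every world is R-related to itself.
Transitive: yes — every two-step R-path is closed by a direct edge.
So R is a preorder.

Yes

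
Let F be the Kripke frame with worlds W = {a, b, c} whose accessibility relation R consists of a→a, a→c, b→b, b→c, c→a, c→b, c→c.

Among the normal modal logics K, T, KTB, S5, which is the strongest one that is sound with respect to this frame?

Reflexive (axiom T): yes — every world is R-related to itself.
Symmetric (axiom B): yes — every pair in R has its reverse in R.
Euclidean (axiom 5): no — c R a and c R b, but not a R b.
So F validates K, T, KTB; S5 would additionally require R to be Euclidean. The strongest is KTB.

KTB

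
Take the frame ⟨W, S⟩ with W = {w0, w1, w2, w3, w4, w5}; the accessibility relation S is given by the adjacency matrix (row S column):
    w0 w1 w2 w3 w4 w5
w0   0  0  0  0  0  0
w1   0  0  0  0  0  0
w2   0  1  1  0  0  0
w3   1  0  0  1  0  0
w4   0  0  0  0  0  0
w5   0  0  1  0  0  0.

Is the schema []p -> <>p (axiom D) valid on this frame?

No

Axiom D corresponds to the accessibility relation being serial.
Serial: no — w0 has no S-successor.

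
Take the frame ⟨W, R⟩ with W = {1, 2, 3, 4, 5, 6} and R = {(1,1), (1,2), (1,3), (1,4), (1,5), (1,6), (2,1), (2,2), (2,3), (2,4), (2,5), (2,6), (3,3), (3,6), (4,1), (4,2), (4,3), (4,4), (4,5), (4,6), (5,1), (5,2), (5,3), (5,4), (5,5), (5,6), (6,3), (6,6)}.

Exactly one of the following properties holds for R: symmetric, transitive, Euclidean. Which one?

Symmetric: no — 1 R 3 but not 3 R 1.
Transitive: yes — every two-step R-path is closed by a direct edge.
Euclidean: no — 1 R 3 and 1 R 2, but not 3 R 2.
Only transitive holds.

transitive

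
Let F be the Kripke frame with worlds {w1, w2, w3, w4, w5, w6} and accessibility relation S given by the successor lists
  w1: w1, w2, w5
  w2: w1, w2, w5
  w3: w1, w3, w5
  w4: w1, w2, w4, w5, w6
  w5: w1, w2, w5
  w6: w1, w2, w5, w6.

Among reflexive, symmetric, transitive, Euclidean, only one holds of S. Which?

Reflexive: yes — every world is S-related to itself.
Symmetric: no — w3 S w1 but not w1 S w3.
Transitive: no — w3 S w1 and w1 S w2, but not w3 S w2.
Euclidean: no — w4 S w1 and w4 S w6, but not w1 S w6.
Only reflexive holds.

reflexive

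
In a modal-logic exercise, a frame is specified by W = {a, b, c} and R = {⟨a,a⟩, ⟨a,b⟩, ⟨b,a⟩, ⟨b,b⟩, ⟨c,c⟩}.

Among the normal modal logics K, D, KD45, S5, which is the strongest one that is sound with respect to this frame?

Serial (axiom D): yes — every world has a successor (e.g. a R a).
Euclidean (axiom 5): yes — any two successors of a common world are R-related.
Transitive (axiom 4): yes — every two-step R-path is closed by a direct edge.
Reflexive (axiom T): yes — every world is R-related to itself.
So F validates K, D, KD45, S5. The strongest is S5.

S5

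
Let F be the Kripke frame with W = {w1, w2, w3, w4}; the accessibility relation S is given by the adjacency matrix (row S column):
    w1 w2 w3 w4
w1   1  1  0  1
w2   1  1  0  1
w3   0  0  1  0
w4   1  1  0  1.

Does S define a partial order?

Reflexive: yes — every world is S-related to itself.
Transitive: yes — every two-step S-path is closed by a direct edge.
Antisymmetric: no — w1 S w2 and w2 S w1 with w1 ≠ w2.
So S is not a partial order.

No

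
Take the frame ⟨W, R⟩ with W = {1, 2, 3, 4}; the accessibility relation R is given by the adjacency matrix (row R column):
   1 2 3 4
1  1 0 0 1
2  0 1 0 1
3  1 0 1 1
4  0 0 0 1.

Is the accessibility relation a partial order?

Yes

Reflexive: yes — every world is R-related to itself.
Transitive: yes — every two-step R-path is closed by a direct edge.
Antisymmetric: yes — no distinct pair is related both ways.
So R is a partial order.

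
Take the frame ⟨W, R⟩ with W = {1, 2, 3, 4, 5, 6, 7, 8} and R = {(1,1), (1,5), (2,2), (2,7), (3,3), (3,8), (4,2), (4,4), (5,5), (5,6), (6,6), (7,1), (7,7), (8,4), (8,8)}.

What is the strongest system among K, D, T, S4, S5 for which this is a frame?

Serial (axiom D): yes — every world has a successor (e.g. 1 R 1).
Reflexive (axiom T): yes — every world is R-related to itself.
Transitive (axiom 4): no — 1 R 5 and 5 R 6, but not 1 R 6.
Euclidean (axiom 5): no — 1 R 5 and 1 R 1, but not 5 R 1.
So F validates K, D, T; S4 would additionally require R to be transitive. The strongest is T.

T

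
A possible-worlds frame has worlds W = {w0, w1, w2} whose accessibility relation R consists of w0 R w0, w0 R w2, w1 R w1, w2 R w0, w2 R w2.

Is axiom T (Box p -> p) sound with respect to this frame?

Yes

The schema T characterises exactly the reflexive frames.
Reflexive: yes — every world is R-related to itself.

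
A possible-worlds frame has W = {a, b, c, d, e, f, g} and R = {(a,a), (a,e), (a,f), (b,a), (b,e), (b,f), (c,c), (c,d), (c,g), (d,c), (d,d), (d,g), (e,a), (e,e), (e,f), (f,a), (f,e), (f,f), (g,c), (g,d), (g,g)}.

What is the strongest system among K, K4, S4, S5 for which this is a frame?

K4

Transitive (axiom 4): yes — every two-step R-path is closed by a direct edge.
Reflexive (axiom T): no — b is not related to itself.
Euclidean (axiom 5): yes — any two successors of a common world are R-related.
So F validates K, K4; S4 would additionally require R to be reflexive. The strongest is K4.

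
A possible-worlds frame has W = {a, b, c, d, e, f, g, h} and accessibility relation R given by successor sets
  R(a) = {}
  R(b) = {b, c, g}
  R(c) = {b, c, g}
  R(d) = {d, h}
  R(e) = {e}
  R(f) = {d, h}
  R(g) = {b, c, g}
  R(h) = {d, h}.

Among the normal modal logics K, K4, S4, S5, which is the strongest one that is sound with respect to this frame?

Transitive (axiom 4): yes — every two-step R-path is closed by a direct edge.
Reflexive (axiom T): no — a is not related to itself.
Euclidean (axiom 5): yes — any two successors of a common world are R-related.
So F validates K, K4; S4 would additionally require R to be reflexive. The strongest is K4.

K4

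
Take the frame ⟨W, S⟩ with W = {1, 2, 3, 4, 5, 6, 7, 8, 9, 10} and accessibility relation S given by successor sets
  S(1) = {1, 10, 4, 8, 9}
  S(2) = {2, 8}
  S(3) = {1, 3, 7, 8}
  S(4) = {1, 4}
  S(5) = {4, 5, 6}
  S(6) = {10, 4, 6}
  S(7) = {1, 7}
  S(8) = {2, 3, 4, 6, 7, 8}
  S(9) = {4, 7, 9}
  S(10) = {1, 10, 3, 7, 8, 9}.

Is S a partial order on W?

No

Reflexive: yes — every world is S-related to itself.
Transitive: no — 1 S 10 and 10 S 3, but not 1 S 3.
Antisymmetric: no — 1 S 10 and 10 S 1 with 1 ≠ 10.
So S is not a partial order.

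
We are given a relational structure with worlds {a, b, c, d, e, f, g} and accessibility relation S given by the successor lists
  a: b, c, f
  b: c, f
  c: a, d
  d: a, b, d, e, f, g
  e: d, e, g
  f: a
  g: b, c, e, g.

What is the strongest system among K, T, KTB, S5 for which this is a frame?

K

Reflexive (axiom T): no — a is not related to itself.
Symmetric (axiom B): no — a S b but not b S a.
Euclidean (axiom 5): no — a S c and a S b, but not c S b.
So F validates K; T would additionally require S to be reflexive. The strongest is K.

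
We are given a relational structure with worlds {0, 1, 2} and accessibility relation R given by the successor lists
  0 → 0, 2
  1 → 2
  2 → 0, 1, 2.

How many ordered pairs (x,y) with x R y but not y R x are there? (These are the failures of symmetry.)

0

R is symmetric; there are no such tuples.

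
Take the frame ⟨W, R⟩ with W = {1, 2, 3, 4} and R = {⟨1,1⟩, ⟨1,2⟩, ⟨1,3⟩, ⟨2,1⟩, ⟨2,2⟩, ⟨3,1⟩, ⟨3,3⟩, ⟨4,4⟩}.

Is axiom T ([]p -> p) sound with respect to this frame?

By correspondence theory, T is valid on a frame iff R is reflexive.
Reflexive: yes — every world is R-related to itself.

Yes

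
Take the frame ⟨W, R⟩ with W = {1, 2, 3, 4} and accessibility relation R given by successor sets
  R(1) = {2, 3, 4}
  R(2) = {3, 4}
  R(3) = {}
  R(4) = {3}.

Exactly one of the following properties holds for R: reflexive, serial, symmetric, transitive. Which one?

transitive

Reflexive: no — 1 is not related to itself.
Serial: no — 3 has no R-successor.
Symmetric: no — 1 R 2 but not 2 R 1.
Transitive: yes — every two-step R-path is closed by a direct edge.
Only transitive holds.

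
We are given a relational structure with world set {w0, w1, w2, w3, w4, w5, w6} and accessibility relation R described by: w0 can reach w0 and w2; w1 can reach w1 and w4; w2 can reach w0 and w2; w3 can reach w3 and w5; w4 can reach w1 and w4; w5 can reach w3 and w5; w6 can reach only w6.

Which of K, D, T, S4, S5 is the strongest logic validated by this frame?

Serial (axiom D): yes — every world has a successor (e.g. w0 R w0).
Reflexive (axiom T): yes — every world is R-related to itself.
Transitive (axiom 4): yes — every two-step R-path is closed by a direct edge.
Euclidean (axiom 5): yes — any two successors of a common world are R-related.
So F validates K, D, T, S4, S5. The strongest is S5.

S5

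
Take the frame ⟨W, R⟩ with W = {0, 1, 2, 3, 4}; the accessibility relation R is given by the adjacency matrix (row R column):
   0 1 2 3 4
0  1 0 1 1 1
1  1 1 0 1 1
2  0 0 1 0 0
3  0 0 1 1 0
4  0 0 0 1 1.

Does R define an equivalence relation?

Reflexive: yes — every world is R-related to itself.
Symmetric: no — 0 R 2 but not 2 R 0.
Transitive: no — 1 R 0 and 0 R 2, but not 1 R 2.
So R is not an equivalence relation.

No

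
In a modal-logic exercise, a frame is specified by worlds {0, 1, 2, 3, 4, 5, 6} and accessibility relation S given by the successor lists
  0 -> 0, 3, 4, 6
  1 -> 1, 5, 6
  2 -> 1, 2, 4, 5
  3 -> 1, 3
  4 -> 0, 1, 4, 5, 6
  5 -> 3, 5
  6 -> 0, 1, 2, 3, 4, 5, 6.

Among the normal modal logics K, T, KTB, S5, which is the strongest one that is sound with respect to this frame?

Reflexive (axiom T): yes — every world is S-related to itself.
Symmetric (axiom B): no — 0 S 3 but not 3 S 0.
Euclidean (axiom 5): no — 0 S 3 and 0 S 4, but not 3 S 4.
So F validates K, T; KTB would additionally require S to be symmetric. The strongest is T.

T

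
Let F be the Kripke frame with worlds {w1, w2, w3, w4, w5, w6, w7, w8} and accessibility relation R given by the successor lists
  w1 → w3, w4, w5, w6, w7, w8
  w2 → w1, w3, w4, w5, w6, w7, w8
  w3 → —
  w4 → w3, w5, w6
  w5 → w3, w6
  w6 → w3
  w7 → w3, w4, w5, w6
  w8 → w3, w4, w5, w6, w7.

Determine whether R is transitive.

Transitive: yes — every two-step R-path is closed by a direct edge.

Yes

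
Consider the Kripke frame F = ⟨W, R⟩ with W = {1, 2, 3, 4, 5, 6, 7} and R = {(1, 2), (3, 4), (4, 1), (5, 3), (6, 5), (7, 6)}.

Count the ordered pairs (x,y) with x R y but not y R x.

6

Enumerating: (1,2), (3,4), (4,1), (5,3), (6,5), (7,6).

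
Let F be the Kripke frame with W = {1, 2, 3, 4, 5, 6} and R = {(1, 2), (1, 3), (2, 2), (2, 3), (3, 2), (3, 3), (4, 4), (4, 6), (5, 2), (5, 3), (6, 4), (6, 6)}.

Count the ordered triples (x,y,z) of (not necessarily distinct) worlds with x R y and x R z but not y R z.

0

R is Euclidean; there are no such tuples.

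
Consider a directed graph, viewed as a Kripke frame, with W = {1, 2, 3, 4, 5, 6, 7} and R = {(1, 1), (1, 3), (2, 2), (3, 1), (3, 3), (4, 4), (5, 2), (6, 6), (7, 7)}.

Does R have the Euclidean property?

Yes

Euclidean: yes — any two successors of a common world are R-related.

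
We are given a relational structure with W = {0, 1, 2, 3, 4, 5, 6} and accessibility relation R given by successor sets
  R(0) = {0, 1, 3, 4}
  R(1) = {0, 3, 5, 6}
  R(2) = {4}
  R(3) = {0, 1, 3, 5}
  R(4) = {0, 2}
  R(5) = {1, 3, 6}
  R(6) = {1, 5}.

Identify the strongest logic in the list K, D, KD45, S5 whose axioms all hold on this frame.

D

Serial (axiom D): yes — every world has a successor (e.g. 0 R 0).
Euclidean (axiom 5): no — 0 R 1 and 0 R 4, but not 1 R 4.
Transitive (axiom 4): no — 0 R 1 and 1 R 5, but not 0 R 5.
Reflexive (axiom T): no — 1 is not related to itself.
So F validates K, D; KD45 would additionally require R to be Euclidean and transitive. The strongest is D.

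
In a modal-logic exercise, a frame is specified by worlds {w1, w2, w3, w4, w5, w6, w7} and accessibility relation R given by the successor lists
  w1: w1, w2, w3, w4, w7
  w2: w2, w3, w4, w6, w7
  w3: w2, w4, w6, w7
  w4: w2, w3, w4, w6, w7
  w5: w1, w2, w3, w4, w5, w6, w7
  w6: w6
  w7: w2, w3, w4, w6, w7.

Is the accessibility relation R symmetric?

No

Symmetric: no — w1 R w2 but not w2 R w1.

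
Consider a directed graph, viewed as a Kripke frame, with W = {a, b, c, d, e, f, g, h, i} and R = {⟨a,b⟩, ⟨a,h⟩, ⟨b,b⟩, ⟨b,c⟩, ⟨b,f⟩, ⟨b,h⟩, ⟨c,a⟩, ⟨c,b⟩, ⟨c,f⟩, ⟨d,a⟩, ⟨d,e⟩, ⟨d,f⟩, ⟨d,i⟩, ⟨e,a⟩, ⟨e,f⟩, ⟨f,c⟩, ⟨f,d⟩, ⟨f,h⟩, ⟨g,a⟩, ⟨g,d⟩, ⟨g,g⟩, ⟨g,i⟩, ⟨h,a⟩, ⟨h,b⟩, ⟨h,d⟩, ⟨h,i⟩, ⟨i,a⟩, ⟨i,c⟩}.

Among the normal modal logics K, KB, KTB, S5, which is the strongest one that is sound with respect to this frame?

K

Symmetric (axiom B): no — a R b but not b R a.
Reflexive (axiom T): no — a is not related to itself.
Euclidean (axiom 5): no — b R c and b R h, but not c R h.
So F validates K; KB would additionally require R to be symmetric. The strongest is K.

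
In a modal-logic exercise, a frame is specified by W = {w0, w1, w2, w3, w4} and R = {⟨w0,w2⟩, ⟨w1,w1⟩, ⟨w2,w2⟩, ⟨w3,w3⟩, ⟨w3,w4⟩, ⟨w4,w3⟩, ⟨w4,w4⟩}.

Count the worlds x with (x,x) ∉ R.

Enumerating: w0.

1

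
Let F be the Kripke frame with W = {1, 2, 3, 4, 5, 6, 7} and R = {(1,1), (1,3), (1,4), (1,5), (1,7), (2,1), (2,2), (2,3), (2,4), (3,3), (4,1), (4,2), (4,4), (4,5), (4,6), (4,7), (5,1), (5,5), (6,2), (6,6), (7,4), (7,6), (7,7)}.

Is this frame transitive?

Transitive: no — 1 R 4 and 4 R 2, but not 1 R 2.

No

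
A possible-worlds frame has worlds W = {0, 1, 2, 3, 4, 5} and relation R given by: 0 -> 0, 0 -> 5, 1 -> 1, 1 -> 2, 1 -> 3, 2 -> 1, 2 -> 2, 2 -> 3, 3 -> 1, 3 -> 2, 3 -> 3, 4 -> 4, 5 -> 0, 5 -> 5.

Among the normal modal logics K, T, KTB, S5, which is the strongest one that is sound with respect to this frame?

Reflexive (axiom T): yes — every world is R-related to itself.
Symmetric (axiom B): yes — every pair in R has its reverse in R.
Euclidean (axiom 5): yes — any two successors of a common world are R-related.
So F validates K, T, KTB, S5. The strongest is S5.

S5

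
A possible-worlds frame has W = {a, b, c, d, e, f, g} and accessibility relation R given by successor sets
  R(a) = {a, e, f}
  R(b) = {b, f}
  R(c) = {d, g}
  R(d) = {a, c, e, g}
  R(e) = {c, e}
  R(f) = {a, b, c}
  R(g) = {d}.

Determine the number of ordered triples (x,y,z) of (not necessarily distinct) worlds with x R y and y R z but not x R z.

22

Enumerating: (a,e,c), (a,f,b), (a,f,c), (b,f,a), (b,f,c), (c,d,a), (c,d,c), (c,d,e), (d,a,f), (d,c,d), (d,g,d), (e,c,d), … and 10 more.
Total: 22.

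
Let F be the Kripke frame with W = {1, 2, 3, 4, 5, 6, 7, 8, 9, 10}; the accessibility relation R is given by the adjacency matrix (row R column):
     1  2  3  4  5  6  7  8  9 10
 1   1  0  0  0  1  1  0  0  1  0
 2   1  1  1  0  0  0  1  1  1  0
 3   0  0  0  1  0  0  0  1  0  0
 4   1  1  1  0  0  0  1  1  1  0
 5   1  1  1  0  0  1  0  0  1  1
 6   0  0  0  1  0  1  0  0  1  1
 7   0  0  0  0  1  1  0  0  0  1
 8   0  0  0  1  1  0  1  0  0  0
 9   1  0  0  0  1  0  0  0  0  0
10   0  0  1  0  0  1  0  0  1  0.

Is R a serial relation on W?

Serial: yes — every world has a successor (e.g. 1 R 1).

Yes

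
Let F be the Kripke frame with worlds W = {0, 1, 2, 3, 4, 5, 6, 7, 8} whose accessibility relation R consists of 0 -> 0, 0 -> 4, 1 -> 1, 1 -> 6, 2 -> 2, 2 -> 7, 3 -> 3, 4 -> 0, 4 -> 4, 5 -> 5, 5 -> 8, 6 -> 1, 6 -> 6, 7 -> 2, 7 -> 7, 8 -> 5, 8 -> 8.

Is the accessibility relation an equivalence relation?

Reflexive: yes — every world is R-related to itself.
Symmetric: yes — every pair in R has its reverse in R.
Transitive: yes — every two-step R-path is closed by a direct edge.
So R is an equivalence relation.

Yes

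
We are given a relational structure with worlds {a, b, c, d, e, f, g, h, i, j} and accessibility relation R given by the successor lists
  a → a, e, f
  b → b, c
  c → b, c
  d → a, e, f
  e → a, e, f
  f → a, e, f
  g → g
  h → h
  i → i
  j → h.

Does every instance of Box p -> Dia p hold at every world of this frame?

Axiom D corresponds to the accessibility relation being serial.
Serial: yes — every world has a successor (e.g. a R a).

Yes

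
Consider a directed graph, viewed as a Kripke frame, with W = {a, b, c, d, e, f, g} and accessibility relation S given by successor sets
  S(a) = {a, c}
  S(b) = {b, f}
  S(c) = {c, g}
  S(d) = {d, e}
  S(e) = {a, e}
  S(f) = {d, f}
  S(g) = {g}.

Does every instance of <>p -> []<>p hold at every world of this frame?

No

Axiom 5 corresponds to the accessibility relation being Euclidean.
Euclidean: no — a S c and a S a, but not c S a.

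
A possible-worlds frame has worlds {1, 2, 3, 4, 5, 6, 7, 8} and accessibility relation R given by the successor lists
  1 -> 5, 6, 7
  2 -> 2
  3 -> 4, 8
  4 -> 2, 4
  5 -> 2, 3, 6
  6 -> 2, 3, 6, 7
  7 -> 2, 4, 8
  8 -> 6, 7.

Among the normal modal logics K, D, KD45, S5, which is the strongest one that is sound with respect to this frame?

D

Serial (axiom D): yes — every world has a successor (e.g. 1 R 5).
Euclidean (axiom 5): no — 1 R 5 and 1 R 7, but not 5 R 7.
Transitive (axiom 4): no — 1 R 5 and 5 R 2, but not 1 R 2.
Reflexive (axiom T): no — 1 is not related to itself.
So F validates K, D; KD45 would additionally require R to be Euclidean and transitive. The strongest is D.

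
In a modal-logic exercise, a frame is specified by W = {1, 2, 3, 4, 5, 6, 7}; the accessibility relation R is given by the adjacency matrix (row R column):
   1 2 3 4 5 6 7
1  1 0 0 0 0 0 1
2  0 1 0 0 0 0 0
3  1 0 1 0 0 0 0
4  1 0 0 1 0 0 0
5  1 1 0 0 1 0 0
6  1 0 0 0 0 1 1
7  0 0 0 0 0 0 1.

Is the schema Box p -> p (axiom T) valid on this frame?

By correspondence theory, T is valid on a frame iff R is reflexive.
Reflexive: yes — every world is R-related to itself.

Yes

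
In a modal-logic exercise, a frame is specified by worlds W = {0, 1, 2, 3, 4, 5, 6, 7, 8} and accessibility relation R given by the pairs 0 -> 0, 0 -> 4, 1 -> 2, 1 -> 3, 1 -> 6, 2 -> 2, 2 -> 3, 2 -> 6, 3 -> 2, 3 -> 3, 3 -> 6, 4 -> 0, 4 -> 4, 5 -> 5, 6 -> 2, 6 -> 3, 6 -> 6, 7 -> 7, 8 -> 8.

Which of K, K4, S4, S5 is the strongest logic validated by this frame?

K4

Transitive (axiom 4): yes — every two-step R-path is closed by a direct edge.
Reflexive (axiom T): no — 1 is not related to itself.
Euclidean (axiom 5): yes — any two successors of a common world are R-related.
So F validates K, K4; S4 would additionally require R to be reflexive. The strongest is K4.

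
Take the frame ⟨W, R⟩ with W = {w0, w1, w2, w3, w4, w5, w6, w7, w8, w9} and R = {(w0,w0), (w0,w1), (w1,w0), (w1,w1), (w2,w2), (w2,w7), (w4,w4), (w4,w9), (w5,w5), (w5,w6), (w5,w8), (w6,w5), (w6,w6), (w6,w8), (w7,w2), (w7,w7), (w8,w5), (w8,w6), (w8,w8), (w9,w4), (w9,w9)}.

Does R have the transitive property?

Transitive: yes — every two-step R-path is closed by a direct edge.

Yes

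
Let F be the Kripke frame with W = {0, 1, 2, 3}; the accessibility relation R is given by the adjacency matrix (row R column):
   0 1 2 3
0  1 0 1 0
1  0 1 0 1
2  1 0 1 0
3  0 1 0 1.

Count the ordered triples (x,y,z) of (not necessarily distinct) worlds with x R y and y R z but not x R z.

R is transitive; there are no such tuples.

0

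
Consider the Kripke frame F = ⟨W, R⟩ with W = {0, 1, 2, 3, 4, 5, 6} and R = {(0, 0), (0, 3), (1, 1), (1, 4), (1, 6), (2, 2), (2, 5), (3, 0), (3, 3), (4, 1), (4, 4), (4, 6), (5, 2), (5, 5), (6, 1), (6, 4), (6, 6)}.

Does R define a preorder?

Yes

Reflexive: yes — every world is R-related to itself.
Transitive: yes — every two-step R-path is closed by a direct edge.
So R is a preorder.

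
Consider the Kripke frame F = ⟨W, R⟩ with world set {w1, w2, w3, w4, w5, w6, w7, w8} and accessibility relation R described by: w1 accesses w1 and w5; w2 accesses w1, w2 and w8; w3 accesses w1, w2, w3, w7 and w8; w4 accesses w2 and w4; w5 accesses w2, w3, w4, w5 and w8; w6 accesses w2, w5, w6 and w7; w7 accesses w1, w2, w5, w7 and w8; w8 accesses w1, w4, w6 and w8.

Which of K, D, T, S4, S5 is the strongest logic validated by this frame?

Serial (axiom D): yes — every world has a successor (e.g. w1 R w1).
Reflexive (axiom T): yes — every world is R-related to itself.
Transitive (axiom 4): no — w1 R w5 and w5 R w2, but not w1 R w2.
Euclidean (axiom 5): no — w2 R w1 and w2 R w8, but not w1 R w8.
So F validates K, D, T; S4 would additionally require R to be transitive. The strongest is T.

T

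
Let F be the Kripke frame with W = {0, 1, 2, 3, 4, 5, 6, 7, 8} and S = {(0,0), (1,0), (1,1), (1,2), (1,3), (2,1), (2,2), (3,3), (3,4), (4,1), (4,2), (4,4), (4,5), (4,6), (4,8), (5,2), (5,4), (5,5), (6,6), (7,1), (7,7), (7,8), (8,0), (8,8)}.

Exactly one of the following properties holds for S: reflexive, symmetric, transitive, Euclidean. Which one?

Reflexive: yes — every world is S-related to itself.
Symmetric: no — 1 S 0 but not 0 S 1.
Transitive: no — 1 S 3 and 3 S 4, but not 1 S 4.
Euclidean: no — 1 S 0 and 1 S 2, but not 0 S 2.
Only reflexive holds.

reflexive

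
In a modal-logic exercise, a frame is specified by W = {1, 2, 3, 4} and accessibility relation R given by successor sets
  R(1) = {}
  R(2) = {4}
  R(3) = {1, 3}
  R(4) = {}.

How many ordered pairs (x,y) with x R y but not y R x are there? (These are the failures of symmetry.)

Enumerating: (2,4), (3,1).

2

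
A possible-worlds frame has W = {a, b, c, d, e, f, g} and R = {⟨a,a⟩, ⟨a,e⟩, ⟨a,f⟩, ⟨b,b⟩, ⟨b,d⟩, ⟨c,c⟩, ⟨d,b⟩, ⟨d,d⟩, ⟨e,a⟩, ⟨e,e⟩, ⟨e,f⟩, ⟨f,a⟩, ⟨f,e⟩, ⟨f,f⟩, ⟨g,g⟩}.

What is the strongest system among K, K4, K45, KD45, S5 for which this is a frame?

S5

Transitive (axiom 4): yes — every two-step R-path is closed by a direct edge.
Euclidean (axiom 5): yes — any two successors of a common world are R-related.
Serial (axiom D): yes — every world has a successor (e.g. a R a).
Reflexive (axiom T): yes — every world is R-related to itself.
So F validates K, K4, K45, KD45, S5. The strongest is S5.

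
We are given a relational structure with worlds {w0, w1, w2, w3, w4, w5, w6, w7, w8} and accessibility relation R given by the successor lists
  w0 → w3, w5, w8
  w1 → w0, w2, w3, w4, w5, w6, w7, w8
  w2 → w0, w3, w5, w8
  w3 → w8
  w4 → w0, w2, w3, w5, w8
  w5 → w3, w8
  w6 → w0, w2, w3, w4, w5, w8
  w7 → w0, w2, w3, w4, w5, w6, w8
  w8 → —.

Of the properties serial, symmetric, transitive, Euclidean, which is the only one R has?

transitive

Serial: no — w8 has no R-successor.
Symmetric: no — w0 R w3 but not w3 R w0.
Transitive: yes — every two-step R-path is closed by a direct edge.
Euclidean: no — w0 R w3 and w0 R w5, but not w3 R w5.
Only transitive holds.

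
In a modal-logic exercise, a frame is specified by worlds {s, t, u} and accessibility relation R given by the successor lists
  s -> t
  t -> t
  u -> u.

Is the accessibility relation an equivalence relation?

Reflexive: no — s is not related to itself.
Symmetric: no — s R t but not t R s.
Transitive: yes — every two-step R-path is closed by a direct edge.
So R is not an equivalence relation.

No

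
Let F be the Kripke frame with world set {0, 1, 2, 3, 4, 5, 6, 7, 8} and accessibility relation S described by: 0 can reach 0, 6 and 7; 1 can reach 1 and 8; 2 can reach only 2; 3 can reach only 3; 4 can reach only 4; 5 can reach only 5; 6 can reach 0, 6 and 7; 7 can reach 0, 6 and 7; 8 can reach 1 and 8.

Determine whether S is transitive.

Yes

Transitive: yes — every two-step S-path is closed by a direct edge.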